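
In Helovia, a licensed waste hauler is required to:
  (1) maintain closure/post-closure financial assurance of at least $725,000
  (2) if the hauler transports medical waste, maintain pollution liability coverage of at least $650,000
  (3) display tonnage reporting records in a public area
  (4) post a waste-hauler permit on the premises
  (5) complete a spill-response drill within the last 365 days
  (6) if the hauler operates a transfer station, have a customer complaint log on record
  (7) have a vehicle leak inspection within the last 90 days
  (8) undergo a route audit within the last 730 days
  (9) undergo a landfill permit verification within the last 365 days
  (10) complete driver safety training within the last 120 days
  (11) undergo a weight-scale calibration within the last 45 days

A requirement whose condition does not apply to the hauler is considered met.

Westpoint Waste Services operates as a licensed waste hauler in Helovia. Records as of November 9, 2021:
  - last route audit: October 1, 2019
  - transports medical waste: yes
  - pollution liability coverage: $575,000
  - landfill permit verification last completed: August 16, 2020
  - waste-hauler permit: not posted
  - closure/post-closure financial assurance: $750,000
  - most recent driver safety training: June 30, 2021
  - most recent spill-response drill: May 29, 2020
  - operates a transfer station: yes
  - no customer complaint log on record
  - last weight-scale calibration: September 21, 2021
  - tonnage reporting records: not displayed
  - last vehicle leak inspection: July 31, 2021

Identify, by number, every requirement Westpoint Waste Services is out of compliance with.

1. closure/post-closure financial assurance $750,000 ≥ $725,000 → met
2. condition 'transports medical waste' holds; pollution liability coverage $575,000 < $650,000 → not met
3. tonnage reporting records absent → not met
4. waste-hauler permit absent → not met
5. spill-response drill 529 days ago vs limit 365 → not met
6. condition 'operates a transfer station' holds; customer complaint log absent → not met
7. vehicle leak inspection 101 days ago vs limit 90 → not met
8. route audit 770 days ago vs limit 730 → not met
9. landfill permit verification 450 days ago vs limit 365 → not met
10. driver safety training 132 days ago vs limit 120 → not met
11. weight-scale calibration 49 days ago vs limit 45 → not met
Not met: 2, 3, 4, 5, 6, 7, 8, 9, 10, 11

2, 3, 4, 5, 6, 7, 8, 9, 10, 11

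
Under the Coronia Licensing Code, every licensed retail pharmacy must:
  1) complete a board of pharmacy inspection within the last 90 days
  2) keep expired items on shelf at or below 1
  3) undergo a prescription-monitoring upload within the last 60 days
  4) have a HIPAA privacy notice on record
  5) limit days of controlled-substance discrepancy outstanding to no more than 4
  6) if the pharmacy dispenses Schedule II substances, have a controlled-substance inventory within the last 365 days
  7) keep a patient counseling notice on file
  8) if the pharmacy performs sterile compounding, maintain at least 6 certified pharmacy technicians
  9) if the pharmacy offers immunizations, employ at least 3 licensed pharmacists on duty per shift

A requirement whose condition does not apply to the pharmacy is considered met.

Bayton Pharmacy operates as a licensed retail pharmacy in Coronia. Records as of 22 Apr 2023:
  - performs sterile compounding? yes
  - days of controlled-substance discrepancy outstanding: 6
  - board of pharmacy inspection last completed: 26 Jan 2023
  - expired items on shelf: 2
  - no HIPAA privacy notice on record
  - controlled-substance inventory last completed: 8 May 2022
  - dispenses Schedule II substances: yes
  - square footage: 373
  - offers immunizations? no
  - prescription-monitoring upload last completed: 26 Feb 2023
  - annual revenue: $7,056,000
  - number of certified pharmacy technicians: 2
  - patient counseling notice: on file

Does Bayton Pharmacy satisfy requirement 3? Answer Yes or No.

Yes

3. prescription-monitoring upload 55 days ago vs limit 60 → met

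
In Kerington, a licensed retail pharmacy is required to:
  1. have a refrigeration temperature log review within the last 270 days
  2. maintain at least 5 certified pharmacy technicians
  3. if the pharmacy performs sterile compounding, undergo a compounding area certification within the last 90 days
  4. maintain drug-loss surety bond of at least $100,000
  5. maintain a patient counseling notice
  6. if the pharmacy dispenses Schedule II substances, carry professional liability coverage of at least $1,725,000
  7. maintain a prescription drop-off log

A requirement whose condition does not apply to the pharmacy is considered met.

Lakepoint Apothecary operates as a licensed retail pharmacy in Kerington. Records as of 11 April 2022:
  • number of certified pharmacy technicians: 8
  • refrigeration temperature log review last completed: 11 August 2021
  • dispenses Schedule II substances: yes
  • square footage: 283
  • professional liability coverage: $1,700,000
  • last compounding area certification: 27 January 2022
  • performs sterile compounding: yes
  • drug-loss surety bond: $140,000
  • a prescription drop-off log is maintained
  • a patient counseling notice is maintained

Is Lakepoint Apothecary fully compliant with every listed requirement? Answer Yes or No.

No

1. refrigeration temperature log review 243 days ago vs limit 270 → met
2. certified pharmacy technicians 8 ≥ 5 → met
3. condition 'performs sterile compounding' holds; compounding area certification 74 days ago vs limit 90 → met
4. drug-loss surety bond $140,000 ≥ $100,000 → met
5. patient counseling notice present → met
6. condition 'dispenses Schedule II substances' holds; professional liability coverage $1,700,000 < $1,725,000 → not met
7. prescription drop-off log present → met
Not met: 6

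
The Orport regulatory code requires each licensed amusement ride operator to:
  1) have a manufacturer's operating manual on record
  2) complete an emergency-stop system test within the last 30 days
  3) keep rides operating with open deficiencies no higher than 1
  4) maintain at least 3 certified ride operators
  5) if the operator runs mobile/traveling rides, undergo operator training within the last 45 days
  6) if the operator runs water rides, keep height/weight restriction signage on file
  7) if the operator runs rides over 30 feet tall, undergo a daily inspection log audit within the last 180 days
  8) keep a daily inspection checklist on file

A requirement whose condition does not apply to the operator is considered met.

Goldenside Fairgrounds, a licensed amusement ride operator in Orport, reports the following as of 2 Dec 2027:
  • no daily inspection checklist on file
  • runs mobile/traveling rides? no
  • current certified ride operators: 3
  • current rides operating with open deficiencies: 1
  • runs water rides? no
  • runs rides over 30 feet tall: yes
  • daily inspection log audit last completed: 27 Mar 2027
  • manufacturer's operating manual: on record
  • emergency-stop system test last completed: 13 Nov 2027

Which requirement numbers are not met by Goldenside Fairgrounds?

1. manufacturer's operating manual present → met
2. emergency-stop system test 19 days ago vs limit 30 → met
3. rides operating with open deficiencies 1 ≤ 1 → met
4. certified ride operators 3 ≥ 3 → met
5. condition 'runs mobile/traveling rides' does not hold → requirement n/a → met
6. condition 'runs water rides' does not hold → requirement n/a → met
7. condition 'runs rides over 30 feet tall' holds; daily inspection log audit 250 days ago vs limit 180 → not met
8. daily inspection checklist absent → not met
Not met: 7, 8

7, 8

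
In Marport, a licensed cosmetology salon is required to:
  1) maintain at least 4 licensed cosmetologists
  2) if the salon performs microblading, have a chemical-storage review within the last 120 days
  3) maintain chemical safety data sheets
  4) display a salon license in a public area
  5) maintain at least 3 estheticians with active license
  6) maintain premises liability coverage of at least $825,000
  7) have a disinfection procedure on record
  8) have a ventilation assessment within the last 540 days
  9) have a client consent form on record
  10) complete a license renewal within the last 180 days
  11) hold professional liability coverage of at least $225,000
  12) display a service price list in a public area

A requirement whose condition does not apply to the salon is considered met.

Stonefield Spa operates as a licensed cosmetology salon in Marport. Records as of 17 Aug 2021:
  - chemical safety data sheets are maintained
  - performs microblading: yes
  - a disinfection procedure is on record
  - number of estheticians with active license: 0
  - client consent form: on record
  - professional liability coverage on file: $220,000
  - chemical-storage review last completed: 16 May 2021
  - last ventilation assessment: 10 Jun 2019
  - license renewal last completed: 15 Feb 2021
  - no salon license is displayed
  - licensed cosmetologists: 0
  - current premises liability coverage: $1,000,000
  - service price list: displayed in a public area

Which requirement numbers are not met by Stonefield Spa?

1. licensed cosmetologists 0 < 4 → not met
2. condition 'performs microblading' holds; chemical-storage review 93 days ago vs limit 120 → met
3. chemical safety data sheets present → met
4. salon license absent → not met
5. estheticians with active license 0 < 3 → not met
6. premises liability coverage $1,000,000 ≥ $825,000 → met
7. disinfection procedure present → met
8. ventilation assessment 799 days ago vs limit 540 → not met
9. client consent form present → met
10. license renewal 183 days ago vs limit 180 → not met
11. professional liability coverage $220,000 < $225,000 → not met
12. service price list present → met
Not met: 1, 4, 5, 8, 10, 11

1, 4, 5, 8, 10, 11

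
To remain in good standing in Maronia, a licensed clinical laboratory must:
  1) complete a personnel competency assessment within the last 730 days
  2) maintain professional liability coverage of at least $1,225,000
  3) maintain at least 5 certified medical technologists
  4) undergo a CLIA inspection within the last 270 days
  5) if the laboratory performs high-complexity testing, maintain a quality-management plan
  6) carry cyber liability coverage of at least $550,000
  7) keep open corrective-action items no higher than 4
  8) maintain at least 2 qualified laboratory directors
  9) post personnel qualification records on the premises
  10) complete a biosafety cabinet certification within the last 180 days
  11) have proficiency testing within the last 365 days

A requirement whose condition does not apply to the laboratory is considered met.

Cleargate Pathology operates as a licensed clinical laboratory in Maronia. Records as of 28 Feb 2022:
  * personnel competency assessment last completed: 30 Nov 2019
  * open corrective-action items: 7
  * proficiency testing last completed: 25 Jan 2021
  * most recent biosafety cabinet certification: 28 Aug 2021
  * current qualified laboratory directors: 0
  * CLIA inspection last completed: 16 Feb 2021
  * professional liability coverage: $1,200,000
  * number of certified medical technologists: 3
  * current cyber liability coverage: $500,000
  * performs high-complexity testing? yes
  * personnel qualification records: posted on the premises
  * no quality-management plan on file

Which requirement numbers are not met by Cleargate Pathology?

1, 2, 3, 4, 5, 6, 7, 8, 10, 11

1. personnel competency assessment 821 days ago vs limit 730 → not met
2. professional liability coverage $1,200,000 < $1,225,000 → not met
3. certified medical technologists 3 < 5 → not met
4. CLIA inspection 377 days ago vs limit 270 → not met
5. condition 'performs high-complexity testing' holds; quality-management plan absent → not met
6. cyber liability coverage $500,000 < $550,000 → not met
7. open corrective-action items 7 > 4 → not met
8. qualified laboratory directors 0 < 2 → not met
9. personnel qualification records present → met
10. biosafety cabinet certification 184 days ago vs limit 180 → not met
11. proficiency testing 399 days ago vs limit 365 → not met
Not met: 1, 2, 3, 4, 5, 6, 7, 8, 10, 11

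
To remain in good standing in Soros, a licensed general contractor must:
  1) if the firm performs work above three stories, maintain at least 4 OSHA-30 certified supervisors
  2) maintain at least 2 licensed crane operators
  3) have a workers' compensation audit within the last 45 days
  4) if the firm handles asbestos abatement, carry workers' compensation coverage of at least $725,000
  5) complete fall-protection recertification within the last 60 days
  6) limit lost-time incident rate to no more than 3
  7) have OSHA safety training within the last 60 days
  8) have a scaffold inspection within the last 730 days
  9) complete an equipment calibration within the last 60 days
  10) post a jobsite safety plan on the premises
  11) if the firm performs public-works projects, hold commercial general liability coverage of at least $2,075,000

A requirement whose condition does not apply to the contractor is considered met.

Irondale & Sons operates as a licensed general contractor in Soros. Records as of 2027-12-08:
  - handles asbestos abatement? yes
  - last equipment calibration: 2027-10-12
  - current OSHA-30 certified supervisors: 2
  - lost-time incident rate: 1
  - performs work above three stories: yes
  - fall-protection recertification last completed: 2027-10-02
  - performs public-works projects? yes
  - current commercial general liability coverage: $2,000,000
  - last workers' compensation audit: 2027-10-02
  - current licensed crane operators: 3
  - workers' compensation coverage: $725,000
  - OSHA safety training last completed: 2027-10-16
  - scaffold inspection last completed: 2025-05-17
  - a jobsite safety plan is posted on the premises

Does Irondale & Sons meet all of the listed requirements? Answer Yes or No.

1. condition 'performs work above three stories' holds; OSHA-30 certified supervisors 2 < 4 → not met
2. licensed crane operators 3 ≥ 2 → met
3. workers' compensation audit 67 days ago vs limit 45 → not met
4. condition 'handles asbestos abatement' holds; workers' compensation coverage $725,000 ≥ $725,000 → met
5. fall-protection recertification 67 days ago vs limit 60 → not met
6. lost-time incident rate 1 ≤ 3 → met
7. OSHA safety training 53 days ago vs limit 60 → met
8. scaffold inspection 935 days ago vs limit 730 → not met
9. equipment calibration 57 days ago vs limit 60 → met
10. jobsite safety plan present → met
11. condition 'performs public-works projects' holds; commercial general liability coverage $2,000,000 < $2,075,000 → not met
Not met: 1, 3, 5, 8, 11

No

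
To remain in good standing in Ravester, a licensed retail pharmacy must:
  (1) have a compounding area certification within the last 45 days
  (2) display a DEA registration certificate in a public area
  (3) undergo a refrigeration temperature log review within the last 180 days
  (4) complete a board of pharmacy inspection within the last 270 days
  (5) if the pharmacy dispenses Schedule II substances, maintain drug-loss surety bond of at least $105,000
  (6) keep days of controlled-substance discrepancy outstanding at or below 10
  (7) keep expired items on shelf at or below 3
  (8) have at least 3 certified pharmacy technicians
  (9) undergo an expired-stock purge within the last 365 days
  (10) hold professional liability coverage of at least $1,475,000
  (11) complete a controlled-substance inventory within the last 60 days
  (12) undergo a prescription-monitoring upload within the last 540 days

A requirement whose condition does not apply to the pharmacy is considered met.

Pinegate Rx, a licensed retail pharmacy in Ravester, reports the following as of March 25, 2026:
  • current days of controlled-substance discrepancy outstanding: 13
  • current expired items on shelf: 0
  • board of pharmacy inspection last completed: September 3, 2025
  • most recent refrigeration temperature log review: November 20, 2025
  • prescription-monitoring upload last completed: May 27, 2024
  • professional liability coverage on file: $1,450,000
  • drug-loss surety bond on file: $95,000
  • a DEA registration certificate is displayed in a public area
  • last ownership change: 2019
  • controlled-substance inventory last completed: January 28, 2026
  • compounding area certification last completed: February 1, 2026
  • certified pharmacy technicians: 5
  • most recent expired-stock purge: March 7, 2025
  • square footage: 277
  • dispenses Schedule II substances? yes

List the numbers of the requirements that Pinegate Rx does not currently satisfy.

1, 5, 6, 9, 10, 12

1. compounding area certification 52 days ago vs limit 45 → not met
2. DEA registration certificate present → met
3. refrigeration temperature log review 125 days ago vs limit 180 → met
4. board of pharmacy inspection 203 days ago vs limit 270 → met
5. condition 'dispenses Schedule II substances' holds; drug-loss surety bond $95,000 < $105,000 → not met
6. days of controlled-substance discrepancy outstanding 13 > 10 → not met
7. expired items on shelf 0 ≤ 3 → met
8. certified pharmacy technicians 5 ≥ 3 → met
9. expired-stock purge 383 days ago vs limit 365 → not met
10. professional liability coverage $1,450,000 < $1,475,000 → not met
11. controlled-substance inventory 56 days ago vs limit 60 → met
12. prescription-monitoring upload 667 days ago vs limit 540 → not met
Not met: 1, 5, 6, 9, 10, 12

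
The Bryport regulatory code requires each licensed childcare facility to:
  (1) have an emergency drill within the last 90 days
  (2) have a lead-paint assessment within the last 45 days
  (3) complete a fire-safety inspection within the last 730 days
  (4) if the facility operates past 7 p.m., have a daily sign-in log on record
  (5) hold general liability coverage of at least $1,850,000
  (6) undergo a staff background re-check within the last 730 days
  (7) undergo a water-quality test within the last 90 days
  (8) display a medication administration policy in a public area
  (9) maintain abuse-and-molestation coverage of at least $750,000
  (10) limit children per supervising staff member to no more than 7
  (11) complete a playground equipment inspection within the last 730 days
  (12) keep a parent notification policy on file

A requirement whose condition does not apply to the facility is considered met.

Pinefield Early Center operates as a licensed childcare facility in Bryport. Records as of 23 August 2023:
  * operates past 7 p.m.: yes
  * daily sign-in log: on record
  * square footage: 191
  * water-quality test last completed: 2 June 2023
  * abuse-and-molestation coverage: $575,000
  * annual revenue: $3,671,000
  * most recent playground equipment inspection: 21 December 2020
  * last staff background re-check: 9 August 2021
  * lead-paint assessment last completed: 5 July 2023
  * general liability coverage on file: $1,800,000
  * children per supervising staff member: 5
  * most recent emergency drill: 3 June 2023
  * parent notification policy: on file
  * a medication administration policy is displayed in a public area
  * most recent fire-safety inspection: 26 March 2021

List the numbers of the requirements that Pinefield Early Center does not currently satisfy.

1. emergency drill 81 days ago vs limit 90 → met
2. lead-paint assessment 49 days ago vs limit 45 → not met
3. fire-safety inspection 880 days ago vs limit 730 → not met
4. condition 'operates past 7 p.m.' holds; daily sign-in log present → met
5. general liability coverage $1,800,000 < $1,850,000 → not met
6. staff background re-check 744 days ago vs limit 730 → not met
7. water-quality test 82 days ago vs limit 90 → met
8. medication administration policy present → met
9. abuse-and-molestation coverage $575,000 < $750,000 → not met
10. children per supervising staff member 5 ≤ 7 → met
11. playground equipment inspection 975 days ago vs limit 730 → not met
12. parent notification policy present → met
Not met: 2, 3, 5, 6, 9, 11

2, 3, 5, 6, 9, 11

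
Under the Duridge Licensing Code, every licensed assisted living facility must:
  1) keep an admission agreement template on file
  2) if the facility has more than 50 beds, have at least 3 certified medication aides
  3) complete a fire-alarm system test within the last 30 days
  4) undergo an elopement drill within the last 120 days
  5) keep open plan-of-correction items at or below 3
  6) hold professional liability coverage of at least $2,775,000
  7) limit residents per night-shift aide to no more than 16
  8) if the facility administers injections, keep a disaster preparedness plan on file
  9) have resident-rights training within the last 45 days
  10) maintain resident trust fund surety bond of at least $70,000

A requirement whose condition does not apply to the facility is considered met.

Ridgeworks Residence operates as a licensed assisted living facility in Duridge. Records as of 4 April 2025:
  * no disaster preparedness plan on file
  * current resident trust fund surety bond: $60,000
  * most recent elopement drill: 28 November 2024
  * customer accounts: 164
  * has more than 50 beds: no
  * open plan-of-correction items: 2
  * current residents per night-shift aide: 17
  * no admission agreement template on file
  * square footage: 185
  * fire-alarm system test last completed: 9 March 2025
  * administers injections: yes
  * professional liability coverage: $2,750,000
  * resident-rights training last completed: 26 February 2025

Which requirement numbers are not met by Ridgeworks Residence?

1, 4, 6, 7, 8, 10

1. admission agreement template absent → not met
2. condition 'has more than 50 beds' does not hold → requirement n/a → met
3. fire-alarm system test 26 days ago vs limit 30 → met
4. elopement drill 127 days ago vs limit 120 → not met
5. open plan-of-correction items 2 ≤ 3 → met
6. professional liability coverage $2,750,000 < $2,775,000 → not met
7. residents per night-shift aide 17 > 16 → not met
8. condition 'administers injections' holds; disaster preparedness plan absent → not met
9. resident-rights training 37 days ago vs limit 45 → met
10. resident trust fund surety bond $60,000 < $70,000 → not met
Not met: 1, 4, 6, 7, 8, 10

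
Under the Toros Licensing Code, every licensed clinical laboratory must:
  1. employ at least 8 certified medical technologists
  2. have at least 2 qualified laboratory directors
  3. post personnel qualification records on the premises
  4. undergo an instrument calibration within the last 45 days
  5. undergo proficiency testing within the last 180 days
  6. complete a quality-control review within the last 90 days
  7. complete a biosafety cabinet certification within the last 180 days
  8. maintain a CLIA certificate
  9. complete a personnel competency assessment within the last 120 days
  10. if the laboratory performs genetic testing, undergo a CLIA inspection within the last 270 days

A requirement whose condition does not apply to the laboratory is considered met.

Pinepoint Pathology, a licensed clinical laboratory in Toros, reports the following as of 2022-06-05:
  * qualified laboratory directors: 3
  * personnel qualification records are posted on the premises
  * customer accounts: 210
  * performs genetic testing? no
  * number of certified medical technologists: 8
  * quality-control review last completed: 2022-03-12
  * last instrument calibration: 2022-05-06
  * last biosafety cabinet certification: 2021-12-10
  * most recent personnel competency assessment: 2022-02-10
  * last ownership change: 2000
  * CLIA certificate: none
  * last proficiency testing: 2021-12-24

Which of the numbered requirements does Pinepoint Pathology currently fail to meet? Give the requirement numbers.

1. certified medical technologists 8 ≥ 8 → met
2. qualified laboratory directors 3 ≥ 2 → met
3. personnel qualification records present → met
4. instrument calibration 30 days ago vs limit 45 → met
5. proficiency testing 163 days ago vs limit 180 → met
6. quality-control review 85 days ago vs limit 90 → met
7. biosafety cabinet certification 177 days ago vs limit 180 → met
8. CLIA certificate absent → not met
9. personnel competency assessment 115 days ago vs limit 120 → met
10. condition 'performs genetic testing' does not hold → requirement n/a → met
Not met: 8

8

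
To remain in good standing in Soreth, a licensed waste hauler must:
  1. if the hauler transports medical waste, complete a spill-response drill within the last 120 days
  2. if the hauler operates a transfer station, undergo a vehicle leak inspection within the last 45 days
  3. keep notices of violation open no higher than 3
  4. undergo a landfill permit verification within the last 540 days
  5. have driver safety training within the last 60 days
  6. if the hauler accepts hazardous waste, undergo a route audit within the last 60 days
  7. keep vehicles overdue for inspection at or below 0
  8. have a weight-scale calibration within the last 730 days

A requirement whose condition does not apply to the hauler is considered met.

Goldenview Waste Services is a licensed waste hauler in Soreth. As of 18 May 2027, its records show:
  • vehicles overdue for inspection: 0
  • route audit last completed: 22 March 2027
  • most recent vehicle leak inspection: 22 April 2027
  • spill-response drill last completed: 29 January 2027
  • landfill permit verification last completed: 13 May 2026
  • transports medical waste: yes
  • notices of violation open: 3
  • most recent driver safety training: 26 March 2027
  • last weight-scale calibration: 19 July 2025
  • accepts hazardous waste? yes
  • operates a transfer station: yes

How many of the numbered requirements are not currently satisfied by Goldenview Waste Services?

0

1. condition 'transports medical waste' holds; spill-response drill 109 days ago vs limit 120 → met
2. condition 'operates a transfer station' holds; vehicle leak inspection 26 days ago vs limit 45 → met
3. notices of violation open 3 ≤ 3 → met
4. landfill permit verification 370 days ago vs limit 540 → met
5. driver safety training 53 days ago vs limit 60 → met
6. condition 'accepts hazardous waste' holds; route audit 57 days ago vs limit 60 → met
7. vehicles overdue for inspection 0 ≤ 0 → met
8. weight-scale calibration 668 days ago vs limit 730 → met
Not met: 0 of 8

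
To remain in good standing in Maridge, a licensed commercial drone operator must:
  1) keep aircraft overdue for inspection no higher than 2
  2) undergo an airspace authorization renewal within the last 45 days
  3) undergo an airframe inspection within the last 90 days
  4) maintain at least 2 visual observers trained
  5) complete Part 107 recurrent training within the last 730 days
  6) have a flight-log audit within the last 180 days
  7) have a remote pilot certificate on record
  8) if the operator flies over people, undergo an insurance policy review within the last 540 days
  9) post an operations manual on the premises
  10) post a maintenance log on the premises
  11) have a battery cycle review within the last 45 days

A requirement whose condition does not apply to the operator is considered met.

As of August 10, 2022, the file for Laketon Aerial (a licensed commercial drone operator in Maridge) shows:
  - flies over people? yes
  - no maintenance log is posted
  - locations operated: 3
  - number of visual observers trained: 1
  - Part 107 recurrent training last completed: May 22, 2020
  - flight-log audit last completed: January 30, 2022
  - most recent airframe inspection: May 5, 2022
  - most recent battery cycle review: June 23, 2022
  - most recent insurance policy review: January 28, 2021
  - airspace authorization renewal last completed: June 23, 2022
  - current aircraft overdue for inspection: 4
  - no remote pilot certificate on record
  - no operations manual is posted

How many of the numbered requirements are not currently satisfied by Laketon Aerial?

1. aircraft overdue for inspection 4 > 2 → not met
2. airspace authorization renewal 48 days ago vs limit 45 → not met
3. airframe inspection 97 days ago vs limit 90 → not met
4. visual observers trained 1 < 2 → not met
5. Part 107 recurrent training 810 days ago vs limit 730 → not met
6. flight-log audit 192 days ago vs limit 180 → not met
7. remote pilot certificate absent → not met
8. condition 'flies over people' holds; insurance policy review 559 days ago vs limit 540 → not met
9. operations manual absent → not met
10. maintenance log absent → not met
11. battery cycle review 48 days ago vs limit 45 → not met
Not met: 11 of 11

11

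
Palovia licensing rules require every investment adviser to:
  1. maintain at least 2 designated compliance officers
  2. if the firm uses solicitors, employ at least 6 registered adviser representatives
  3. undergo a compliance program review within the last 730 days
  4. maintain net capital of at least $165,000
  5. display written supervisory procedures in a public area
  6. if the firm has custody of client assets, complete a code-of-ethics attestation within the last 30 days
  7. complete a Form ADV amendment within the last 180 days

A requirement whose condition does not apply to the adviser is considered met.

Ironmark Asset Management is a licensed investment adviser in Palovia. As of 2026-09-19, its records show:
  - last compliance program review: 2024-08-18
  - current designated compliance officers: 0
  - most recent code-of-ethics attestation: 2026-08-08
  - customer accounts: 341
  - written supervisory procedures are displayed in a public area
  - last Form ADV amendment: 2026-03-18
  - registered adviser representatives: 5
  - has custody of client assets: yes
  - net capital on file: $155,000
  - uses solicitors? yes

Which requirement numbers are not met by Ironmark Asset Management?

1. designated compliance officers 0 < 2 → not met
2. condition 'uses solicitors' holds; registered adviser representatives 5 < 6 → not met
3. compliance program review 762 days ago vs limit 730 → not met
4. net capital $155,000 < $165,000 → not met
5. written supervisory procedures present → met
6. condition 'has custody of client assets' holds; code-of-ethics attestation 42 days ago vs limit 30 → not met
7. Form ADV amendment 185 days ago vs limit 180 → not met
Not met: 1, 2, 3, 4, 6, 7

1, 2, 3, 4, 6, 7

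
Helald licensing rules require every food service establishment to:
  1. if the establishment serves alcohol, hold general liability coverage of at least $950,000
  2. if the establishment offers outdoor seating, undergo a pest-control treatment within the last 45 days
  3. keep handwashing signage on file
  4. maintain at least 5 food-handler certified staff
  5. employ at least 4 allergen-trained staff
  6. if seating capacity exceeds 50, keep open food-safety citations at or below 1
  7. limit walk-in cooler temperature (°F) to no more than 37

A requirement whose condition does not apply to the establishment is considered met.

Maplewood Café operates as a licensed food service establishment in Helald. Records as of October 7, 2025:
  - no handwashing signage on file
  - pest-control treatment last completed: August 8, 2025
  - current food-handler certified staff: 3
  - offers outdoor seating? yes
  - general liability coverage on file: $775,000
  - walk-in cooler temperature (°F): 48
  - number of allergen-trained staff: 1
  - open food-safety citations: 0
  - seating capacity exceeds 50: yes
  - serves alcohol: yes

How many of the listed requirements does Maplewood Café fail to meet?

1. condition 'serves alcohol' holds; general liability coverage $775,000 < $950,000 → not met
2. condition 'offers outdoor seating' holds; pest-control treatment 60 days ago vs limit 45 → not met
3. handwashing signage absent → not met
4. food-handler certified staff 3 < 5 → not met
5. allergen-trained staff 1 < 4 → not met
6. condition 'seating capacity exceeds 50' holds; open food-safety citations 0 ≤ 1 → met
7. walk-in cooler temperature (°F) 48 > 37 → not met
Not met: 6 of 7

6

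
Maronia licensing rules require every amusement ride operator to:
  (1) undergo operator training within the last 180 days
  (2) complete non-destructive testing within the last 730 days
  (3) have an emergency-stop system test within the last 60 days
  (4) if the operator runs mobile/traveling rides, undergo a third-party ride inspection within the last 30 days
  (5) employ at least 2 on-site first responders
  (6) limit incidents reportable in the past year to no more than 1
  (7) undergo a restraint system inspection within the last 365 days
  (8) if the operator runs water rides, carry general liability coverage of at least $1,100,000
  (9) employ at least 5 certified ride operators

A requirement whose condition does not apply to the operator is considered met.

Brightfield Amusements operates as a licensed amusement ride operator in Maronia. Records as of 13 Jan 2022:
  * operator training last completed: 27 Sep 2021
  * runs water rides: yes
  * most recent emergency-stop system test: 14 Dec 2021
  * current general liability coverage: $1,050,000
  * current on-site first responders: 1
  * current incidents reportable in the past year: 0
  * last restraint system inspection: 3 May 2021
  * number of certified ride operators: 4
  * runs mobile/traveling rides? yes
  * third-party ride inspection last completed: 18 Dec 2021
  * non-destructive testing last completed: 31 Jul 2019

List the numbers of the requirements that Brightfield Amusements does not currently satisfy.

2, 5, 8, 9

1. operator training 108 days ago vs limit 180 → met
2. non-destructive testing 897 days ago vs limit 730 → not met
3. emergency-stop system test 30 days ago vs limit 60 → met
4. condition 'runs mobile/traveling rides' holds; third-party ride inspection 26 days ago vs limit 30 → met
5. on-site first responders 1 < 2 → not met
6. incidents reportable in the past year 0 ≤ 1 → met
7. restraint system inspection 255 days ago vs limit 365 → met
8. condition 'runs water rides' holds; general liability coverage $1,050,000 < $1,100,000 → not met
9. certified ride operators 4 < 5 → not met
Not met: 2, 5, 8, 9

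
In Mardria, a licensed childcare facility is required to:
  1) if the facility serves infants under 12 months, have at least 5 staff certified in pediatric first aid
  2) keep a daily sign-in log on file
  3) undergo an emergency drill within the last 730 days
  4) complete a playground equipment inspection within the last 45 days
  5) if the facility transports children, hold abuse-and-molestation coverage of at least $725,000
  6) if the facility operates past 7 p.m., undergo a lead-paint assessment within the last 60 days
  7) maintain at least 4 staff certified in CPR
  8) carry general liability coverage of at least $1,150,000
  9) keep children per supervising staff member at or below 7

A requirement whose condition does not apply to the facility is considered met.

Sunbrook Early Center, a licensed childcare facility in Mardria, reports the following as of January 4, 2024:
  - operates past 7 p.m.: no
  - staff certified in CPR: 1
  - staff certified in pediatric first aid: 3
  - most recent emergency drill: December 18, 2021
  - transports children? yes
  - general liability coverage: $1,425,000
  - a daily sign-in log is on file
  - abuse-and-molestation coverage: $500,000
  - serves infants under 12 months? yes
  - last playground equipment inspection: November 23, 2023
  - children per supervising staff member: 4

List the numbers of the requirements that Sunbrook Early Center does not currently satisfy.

1, 3, 5, 7

1. condition 'serves infants under 12 months' holds; staff certified in pediatric first aid 3 < 5 → not met
2. daily sign-in log present → met
3. emergency drill 747 days ago vs limit 730 → not met
4. playground equipment inspection 42 days ago vs limit 45 → met
5. condition 'transports children' holds; abuse-and-molestation coverage $500,000 < $725,000 → not met
6. condition 'operates past 7 p.m.' does not hold → requirement n/a → met
7. staff certified in CPR 1 < 4 → not met
8. general liability coverage $1,425,000 ≥ $1,150,000 → met
9. children per supervising staff member 4 ≤ 7 → met
Not met: 1, 3, 5, 7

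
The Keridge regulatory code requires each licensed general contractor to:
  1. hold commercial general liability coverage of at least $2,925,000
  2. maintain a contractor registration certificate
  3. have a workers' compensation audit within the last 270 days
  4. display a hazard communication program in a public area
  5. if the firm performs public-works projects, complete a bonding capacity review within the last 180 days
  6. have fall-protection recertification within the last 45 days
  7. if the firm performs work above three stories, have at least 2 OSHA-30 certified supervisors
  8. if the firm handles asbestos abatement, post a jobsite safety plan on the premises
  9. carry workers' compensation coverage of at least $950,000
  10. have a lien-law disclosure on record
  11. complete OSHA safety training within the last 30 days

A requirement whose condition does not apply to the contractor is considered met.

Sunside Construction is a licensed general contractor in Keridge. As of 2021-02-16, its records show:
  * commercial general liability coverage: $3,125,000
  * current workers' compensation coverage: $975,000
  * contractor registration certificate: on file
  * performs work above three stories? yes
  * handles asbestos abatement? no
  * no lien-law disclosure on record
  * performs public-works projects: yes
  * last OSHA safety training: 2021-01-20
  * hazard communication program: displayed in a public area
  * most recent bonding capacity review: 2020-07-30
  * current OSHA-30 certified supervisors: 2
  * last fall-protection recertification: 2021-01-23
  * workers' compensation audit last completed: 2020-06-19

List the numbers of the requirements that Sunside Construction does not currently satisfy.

5, 10

1. commercial general liability coverage $3,125,000 ≥ $2,925,000 → met
2. contractor registration certificate present → met
3. workers' compensation audit 242 days ago vs limit 270 → met
4. hazard communication program present → met
5. condition 'performs public-works projects' holds; bonding capacity review 201 days ago vs limit 180 → not met
6. fall-protection recertification 24 days ago vs limit 45 → met
7. condition 'performs work above three stories' holds; OSHA-30 certified supervisors 2 ≥ 2 → met
8. condition 'handles asbestos abatement' does not hold → requirement n/a → met
9. workers' compensation coverage $975,000 ≥ $950,000 → met
10. lien-law disclosure absent → not met
11. OSHA safety training 27 days ago vs limit 30 → met
Not met: 5, 10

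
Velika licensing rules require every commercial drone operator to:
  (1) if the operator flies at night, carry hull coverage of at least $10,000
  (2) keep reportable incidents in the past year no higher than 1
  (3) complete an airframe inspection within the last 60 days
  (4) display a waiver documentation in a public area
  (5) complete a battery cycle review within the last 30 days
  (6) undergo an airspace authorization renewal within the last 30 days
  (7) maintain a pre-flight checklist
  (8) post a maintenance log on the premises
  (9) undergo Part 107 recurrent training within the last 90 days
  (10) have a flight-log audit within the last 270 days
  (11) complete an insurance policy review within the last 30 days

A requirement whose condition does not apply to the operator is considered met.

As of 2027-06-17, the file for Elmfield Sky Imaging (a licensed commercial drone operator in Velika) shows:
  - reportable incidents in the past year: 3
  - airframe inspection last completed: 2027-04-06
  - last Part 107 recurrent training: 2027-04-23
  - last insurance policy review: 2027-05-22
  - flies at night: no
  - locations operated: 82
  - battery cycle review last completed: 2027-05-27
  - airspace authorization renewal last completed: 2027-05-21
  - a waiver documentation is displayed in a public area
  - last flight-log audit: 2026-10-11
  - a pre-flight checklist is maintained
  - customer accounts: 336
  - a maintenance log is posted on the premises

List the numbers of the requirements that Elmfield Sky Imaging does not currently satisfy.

1. condition 'flies at night' does not hold → requirement n/a → met
2. reportable incidents in the past year 3 > 1 → not met
3. airframe inspection 72 days ago vs limit 60 → not met
4. waiver documentation present → met
5. battery cycle review 21 days ago vs limit 30 → met
6. airspace authorization renewal 27 days ago vs limit 30 → met
7. pre-flight checklist present → met
8. maintenance log present → met
9. Part 107 recurrent training 55 days ago vs limit 90 → met
10. flight-log audit 249 days ago vs limit 270 → met
11. insurance policy review 26 days ago vs limit 30 → met
Not met: 2, 3

2, 3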